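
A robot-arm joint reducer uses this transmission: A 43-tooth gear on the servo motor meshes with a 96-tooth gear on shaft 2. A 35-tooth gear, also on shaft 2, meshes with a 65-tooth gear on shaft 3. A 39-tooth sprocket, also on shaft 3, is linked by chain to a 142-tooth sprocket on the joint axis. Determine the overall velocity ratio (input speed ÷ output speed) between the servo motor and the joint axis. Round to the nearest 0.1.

15.1

Each stage contributes driven/driver: gear mesh 96/43 = 2.2326, gear mesh 65/35 = 1.8571, chain 142/39 = 3.641.
Overall: 2.2326 × 1.8571 × 3.641 = 15.096.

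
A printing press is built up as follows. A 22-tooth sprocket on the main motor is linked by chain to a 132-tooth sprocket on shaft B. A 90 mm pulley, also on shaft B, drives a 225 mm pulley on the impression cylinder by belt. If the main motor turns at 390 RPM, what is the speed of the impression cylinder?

26 RPM

the main motor → shaft B (chain, 132/22): 390 ÷ 6 = 65 RPM
shaft B → the impression cylinder (belt, 225/90): 65 ÷ 2.5 = 26 RPM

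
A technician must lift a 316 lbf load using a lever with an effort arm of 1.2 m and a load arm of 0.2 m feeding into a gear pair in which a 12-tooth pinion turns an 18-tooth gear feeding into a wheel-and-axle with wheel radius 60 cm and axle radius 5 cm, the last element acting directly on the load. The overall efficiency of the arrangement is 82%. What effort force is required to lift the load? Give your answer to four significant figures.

3.568 lbf

Lever MA = effort arm / load arm = 1.2/0.2 = 6.
Gear pair MA = 18/12 = 1.5.
Wheel-and-axle MA = R/r = 60/5 = 12.
Combined ideal MA = 6 × 1.5 × 12 = 108.
Actual MA = 108 × 0.82 = 88.56.
Effort = load / actual MA = 316 / 88.56 = 3.5682 lbf.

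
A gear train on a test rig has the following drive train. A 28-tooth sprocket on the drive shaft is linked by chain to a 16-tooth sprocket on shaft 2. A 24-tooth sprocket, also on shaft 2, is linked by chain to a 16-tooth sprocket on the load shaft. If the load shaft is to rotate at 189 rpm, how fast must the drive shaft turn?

Overall ratio R = 0.57143 × 0.66667 = 0.38095.
Required input speed = output speed × R = 189 × 0.38095 = 72 rpm.

72 rpm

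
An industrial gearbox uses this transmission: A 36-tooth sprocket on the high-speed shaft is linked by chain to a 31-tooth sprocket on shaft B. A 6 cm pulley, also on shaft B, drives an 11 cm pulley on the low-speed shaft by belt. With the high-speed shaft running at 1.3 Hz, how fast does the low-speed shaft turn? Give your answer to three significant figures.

chain 31/36 = 0.86111 → 1.3/0.86111 = 1.5097 Hz
belt 11/6 = 1.8333 → 1.5097/1.8333 = 0.82346 Hz

0.823 Hz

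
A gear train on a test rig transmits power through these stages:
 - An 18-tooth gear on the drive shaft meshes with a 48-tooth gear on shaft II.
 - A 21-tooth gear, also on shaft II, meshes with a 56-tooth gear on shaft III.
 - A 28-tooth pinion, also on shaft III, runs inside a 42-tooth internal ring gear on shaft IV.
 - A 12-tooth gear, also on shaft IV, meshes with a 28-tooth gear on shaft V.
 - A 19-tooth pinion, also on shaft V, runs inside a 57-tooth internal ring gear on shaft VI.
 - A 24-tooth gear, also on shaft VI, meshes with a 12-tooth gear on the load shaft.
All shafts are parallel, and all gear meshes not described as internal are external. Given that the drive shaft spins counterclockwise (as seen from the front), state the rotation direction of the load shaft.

counterclockwise

the drive shaft → shaft II: external mesh, 1 reversal → CW.
shaft II → shaft III: external mesh, 1 reversal → CCW.
shaft III → shaft IV: internal mesh, same direction → CCW.
shaft IV → shaft V: external mesh, 1 reversal → CW.
shaft V → shaft VI: internal mesh, same direction → CW.
shaft VI → the load shaft: external mesh, 1 reversal → CCW.
4 reversals in total — an even number — so the load shaft turns the same way as the drive shaft.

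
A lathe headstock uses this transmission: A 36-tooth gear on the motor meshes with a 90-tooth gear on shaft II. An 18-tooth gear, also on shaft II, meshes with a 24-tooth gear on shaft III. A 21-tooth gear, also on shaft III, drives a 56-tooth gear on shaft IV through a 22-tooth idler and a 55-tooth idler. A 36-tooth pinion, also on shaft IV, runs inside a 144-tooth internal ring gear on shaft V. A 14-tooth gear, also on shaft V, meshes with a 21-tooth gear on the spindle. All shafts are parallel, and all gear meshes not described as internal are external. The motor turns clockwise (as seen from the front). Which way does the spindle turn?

the motor → shaft II: external mesh, 1 reversal → CCW.
shaft II → shaft III: external mesh, 1 reversal → CW.
shaft III → shaft IV: driver → idler → idler → driven is 3 external meshes, 3 reversals → CCW.
shaft IV → shaft V: internal mesh, same direction → CCW.
shaft V → the spindle: external mesh, 1 reversal → CW.
6 reversals in total — an even number — so the spindle turns the same way as the motor.

clockwise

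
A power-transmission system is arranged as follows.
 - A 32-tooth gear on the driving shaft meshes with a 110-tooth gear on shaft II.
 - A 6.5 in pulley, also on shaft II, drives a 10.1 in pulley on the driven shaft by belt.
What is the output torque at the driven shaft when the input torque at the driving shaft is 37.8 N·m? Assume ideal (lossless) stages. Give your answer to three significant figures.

Gear mesh: ratio = 110/32 = 3.4375; torque at shaft II = 37.8 × 3.4375 = 129.94 N·m.
Belt: ratio = 10.1/6.5 = 1.5538; torque at the driven shaft = 129.94 × 1.5538 = 201.9 N·m.

202 N·m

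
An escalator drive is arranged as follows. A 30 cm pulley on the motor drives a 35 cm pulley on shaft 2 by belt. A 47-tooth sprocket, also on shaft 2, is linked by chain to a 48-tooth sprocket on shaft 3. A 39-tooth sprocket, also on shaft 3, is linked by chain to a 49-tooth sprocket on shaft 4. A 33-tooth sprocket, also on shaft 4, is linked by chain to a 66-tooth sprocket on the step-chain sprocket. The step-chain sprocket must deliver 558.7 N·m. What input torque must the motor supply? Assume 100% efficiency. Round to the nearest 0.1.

Overall ratio R = 1.1667 × 1.0213 × 1.2564 × 2 = 2.994.
Input torque = output torque / R = 558.7 / 2.994 = 186.61 N·m.

186.6 N·m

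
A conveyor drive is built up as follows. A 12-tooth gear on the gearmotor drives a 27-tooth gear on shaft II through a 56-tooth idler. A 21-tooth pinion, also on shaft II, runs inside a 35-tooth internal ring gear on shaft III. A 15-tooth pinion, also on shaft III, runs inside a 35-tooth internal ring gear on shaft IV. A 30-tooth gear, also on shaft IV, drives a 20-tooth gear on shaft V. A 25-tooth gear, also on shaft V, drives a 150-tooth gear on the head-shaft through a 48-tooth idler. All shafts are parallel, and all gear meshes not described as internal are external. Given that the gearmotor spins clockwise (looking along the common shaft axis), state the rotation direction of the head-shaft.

the gearmotor → shaft II: driver → idler → driven is 2 external meshes, 2 reversals → CW.
shaft II → shaft III: internal mesh, same direction → CW.
shaft III → shaft IV: internal mesh, same direction → CW.
shaft IV → shaft V: external mesh, 1 reversal → CCW.
shaft V → the head-shaft: driver → idler → driven is 2 external meshes, 2 reversals → CCW.
5 reversals in total — an odd number — so the head-shaft turns opposite to the gearmotor.

anticlockwise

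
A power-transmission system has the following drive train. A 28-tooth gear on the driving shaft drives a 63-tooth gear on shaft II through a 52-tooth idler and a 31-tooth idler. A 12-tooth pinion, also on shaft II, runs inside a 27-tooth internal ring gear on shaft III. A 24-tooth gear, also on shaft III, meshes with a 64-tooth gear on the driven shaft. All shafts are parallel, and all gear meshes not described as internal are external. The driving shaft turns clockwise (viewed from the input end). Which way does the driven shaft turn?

clockwise

the driving shaft → shaft II: driver → idler → idler → driven is 3 external meshes, 3 reversals → CCW.
shaft II → shaft III: internal mesh, same direction → CCW.
shaft III → the driven shaft: external mesh, 1 reversal → CW.
4 reversals in total — an even number — so the driven shaft turns the same way as the driving shaft.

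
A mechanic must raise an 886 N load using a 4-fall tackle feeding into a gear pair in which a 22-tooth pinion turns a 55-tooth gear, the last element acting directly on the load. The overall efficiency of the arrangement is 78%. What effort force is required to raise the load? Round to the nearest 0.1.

113.6 N

Block-and-tackle MA = number of supporting rope parts = 4.
Gear pair MA = 55/22 = 2.5.
Combined ideal MA = 4 × 2.5 = 10.
Actual MA = 10 × 0.78 = 7.8.
Effort = load / actual MA = 886 / 7.8 = 113.59 N.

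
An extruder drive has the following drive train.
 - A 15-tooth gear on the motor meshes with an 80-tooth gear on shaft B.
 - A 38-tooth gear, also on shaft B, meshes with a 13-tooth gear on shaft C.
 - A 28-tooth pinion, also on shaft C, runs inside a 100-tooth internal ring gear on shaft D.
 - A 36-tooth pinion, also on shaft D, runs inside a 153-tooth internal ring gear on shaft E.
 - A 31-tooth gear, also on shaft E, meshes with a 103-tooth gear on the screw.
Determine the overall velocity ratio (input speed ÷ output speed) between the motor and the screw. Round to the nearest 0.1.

92.0

Each stage contributes driven/driver: gear mesh 80/15 = 5.3333, gear mesh 13/38 = 0.34211, internal gear 100/28 = 3.5714, internal gear 153/36 = 4.25, gear mesh 103/31 = 3.3226.
Overall: 5.3333 × 0.34211 × 3.5714 × 4.25 × 3.3226 = 92.016.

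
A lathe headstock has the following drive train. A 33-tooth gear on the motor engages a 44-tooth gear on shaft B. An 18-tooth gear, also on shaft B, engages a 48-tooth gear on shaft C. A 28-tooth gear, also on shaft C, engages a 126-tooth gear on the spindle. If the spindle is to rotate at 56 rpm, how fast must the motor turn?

Overall ratio R = 1.3333 × 2.6667 × 4.5 = 16.
Required input speed = output speed × R = 56 × 16 = 896 rpm.

896 rpm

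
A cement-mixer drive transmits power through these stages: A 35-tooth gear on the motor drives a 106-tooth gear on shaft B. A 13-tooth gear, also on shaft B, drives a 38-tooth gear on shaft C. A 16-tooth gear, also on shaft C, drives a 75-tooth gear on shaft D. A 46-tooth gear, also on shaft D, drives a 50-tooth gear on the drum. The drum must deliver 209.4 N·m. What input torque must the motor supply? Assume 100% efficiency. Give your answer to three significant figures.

4.64 N·m

Overall ratio R = 3.0286 × 2.9231 × 4.6875 × 1.087 = 45.106.
Input torque = output torque / R = 209.4 / 45.106 = 4.6424 N·m.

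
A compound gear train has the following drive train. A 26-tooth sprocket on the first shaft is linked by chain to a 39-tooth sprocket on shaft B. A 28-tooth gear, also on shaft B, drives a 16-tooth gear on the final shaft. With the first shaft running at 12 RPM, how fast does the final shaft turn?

the first shaft → shaft B (chain, 39/26): 12 ÷ 1.5 = 8 RPM
shaft B → the final shaft (gear mesh, 16/28): 8 ÷ 0.57143 = 14 RPM

14 RPM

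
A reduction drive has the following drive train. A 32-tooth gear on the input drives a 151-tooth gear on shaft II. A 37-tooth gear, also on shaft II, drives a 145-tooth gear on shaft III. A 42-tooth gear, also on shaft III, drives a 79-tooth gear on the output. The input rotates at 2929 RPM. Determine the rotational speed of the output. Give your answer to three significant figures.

84.2 RPM

gear mesh 151/32 = 4.7188 → 2929/4.7188 = 620.72 RPM
gear mesh 145/37 = 3.9189 → 620.72/3.9189 = 158.39 RPM
gear mesh 79/42 = 1.881 → 158.39/1.881 = 84.207 RPM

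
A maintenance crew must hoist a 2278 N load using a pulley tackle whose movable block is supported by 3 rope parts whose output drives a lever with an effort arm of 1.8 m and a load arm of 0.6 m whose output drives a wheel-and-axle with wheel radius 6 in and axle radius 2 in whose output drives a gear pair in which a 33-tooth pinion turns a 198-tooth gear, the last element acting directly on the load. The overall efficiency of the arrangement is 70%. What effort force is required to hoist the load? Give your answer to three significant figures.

20.1 N

Block-and-tackle MA = number of supporting rope parts = 3.
Lever MA = effort arm / load arm = 1.8/0.6 = 3.
Wheel-and-axle MA = R/r = 6/2 = 3.
Gear pair MA = 198/33 = 6.
Combined ideal MA = 3 × 3 × 3 × 6 = 162.
Actual MA = 162 × 0.70 = 113.4.
Effort = load / actual MA = 2278 / 113.4 = 20.088 N.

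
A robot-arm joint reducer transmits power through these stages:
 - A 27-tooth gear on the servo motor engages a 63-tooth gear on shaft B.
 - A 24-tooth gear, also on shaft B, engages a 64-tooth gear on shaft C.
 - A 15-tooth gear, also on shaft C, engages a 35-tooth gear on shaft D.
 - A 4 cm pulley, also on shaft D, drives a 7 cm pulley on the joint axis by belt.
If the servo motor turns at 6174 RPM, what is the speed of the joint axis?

243 RPM

gear mesh 63/27 = 2.3333 → 6174/2.3333 = 2646 RPM
gear mesh 64/24 = 2.6667 → 2646/2.6667 = 992.25 RPM
gear mesh 35/15 = 2.3333 → 992.25/2.3333 = 425.25 RPM
belt 7/4 = 1.75 → 425.25/1.75 = 243 RPM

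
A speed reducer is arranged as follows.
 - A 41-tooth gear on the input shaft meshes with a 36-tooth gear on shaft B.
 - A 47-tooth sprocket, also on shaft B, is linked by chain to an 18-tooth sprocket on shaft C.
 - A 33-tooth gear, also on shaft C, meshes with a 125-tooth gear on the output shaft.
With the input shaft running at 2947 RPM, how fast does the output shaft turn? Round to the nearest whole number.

gear mesh 36/41 = 0.87805 → 2947/0.87805 = 3356.3 RPM
chain 18/47 = 0.38298 → 3356.3/0.38298 = 8763.7 RPM
gear mesh 125/33 = 3.7879 → 8763.7/3.7879 = 2313.6 RPM

2314 RPM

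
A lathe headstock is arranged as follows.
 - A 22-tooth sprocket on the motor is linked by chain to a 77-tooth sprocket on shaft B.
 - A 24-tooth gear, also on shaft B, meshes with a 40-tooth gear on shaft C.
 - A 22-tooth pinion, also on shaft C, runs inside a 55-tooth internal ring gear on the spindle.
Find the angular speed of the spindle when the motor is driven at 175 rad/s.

12 rad/s

Chain: ratio = 77/22 = 3.5, so shaft B turns at 175 / 3.5 = 50 rad/s.
Gear mesh: ratio = 40/24 = 1.6667, so shaft C turns at 50 / 1.6667 = 30 rad/s.
Internal gear: ratio = 55/22 = 2.5, so the spindle turns at 30 / 2.5 = 12 rad/s.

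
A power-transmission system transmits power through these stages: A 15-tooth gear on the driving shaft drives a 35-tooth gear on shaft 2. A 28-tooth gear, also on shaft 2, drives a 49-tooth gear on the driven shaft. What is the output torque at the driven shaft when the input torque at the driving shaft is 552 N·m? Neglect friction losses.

2254 N·m

gear mesh 35/15 = 2.3333 → τ = 552·2.3333 = 1288 N·m
gear mesh 49/28 = 1.75 → τ = 1288·1.75 = 2254 N·m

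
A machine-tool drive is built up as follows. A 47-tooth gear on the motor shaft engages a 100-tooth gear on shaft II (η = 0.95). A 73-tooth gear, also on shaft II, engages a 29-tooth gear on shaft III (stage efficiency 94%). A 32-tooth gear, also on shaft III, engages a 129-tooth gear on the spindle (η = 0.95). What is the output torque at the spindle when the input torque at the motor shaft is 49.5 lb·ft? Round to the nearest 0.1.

143.1 lb·ft

gear mesh 100/47 = 2.1277 → τ = 49.5·2.1277·0.95 = 100.05 lb·ft
gear mesh 29/73 = 0.39726 → τ = 100.05·0.39726·0.94 = 37.362 lb·ft
gear mesh 129/32 = 4.0312 → τ = 37.362·4.0312·0.95 = 143.09 lb·ft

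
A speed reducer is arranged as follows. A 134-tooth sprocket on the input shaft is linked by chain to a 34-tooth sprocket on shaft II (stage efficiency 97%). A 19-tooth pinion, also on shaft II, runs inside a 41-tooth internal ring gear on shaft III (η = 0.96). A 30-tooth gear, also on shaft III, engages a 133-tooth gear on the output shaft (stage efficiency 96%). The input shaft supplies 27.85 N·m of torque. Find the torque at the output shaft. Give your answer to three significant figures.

Chain: ratio = 34/134 = 0.25373; torque at shaft II = 27.85 × 0.25373 × 0.97 = 6.8544 N·m.
Internal gear: ratio = 41/19 = 2.1579; torque at shaft III = 6.8544 × 2.1579 × 0.96 = 14.199 N·m.
Gear mesh: ratio = 133/30 = 4.4333; torque at the output shaft = 14.199 × 4.4333 × 0.96 = 60.433 N·m.

60.4 N·m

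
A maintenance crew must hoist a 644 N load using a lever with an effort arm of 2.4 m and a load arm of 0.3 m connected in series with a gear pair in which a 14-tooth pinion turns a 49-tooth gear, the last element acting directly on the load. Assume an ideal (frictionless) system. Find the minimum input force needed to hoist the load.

23 N

Lever MA = effort arm / load arm = 2.4/0.3 = 8.
Gear pair MA = 49/14 = 3.5.
Combined ideal MA = 8 × 3.5 = 28.
Effort = load / MA = 644 / 28 = 23 N.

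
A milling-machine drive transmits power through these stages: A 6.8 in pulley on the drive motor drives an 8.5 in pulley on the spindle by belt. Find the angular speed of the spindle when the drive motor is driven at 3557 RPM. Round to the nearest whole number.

belt 8.5/6.8 = 1.25 → 3557/1.25 = 2845.6 RPM

2846 RPM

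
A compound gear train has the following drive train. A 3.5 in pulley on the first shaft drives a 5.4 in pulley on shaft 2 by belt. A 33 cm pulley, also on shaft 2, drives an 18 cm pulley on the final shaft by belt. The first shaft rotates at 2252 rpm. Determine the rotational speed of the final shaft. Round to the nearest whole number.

2676 rpm

Belt: ratio = 5.4/3.5 = 1.5429, so shaft 2 turns at 2252 / 1.5429 = 1459.6 rpm.
Belt: ratio = 18/33 = 0.54545, so the final shaft turns at 1459.6 / 0.54545 = 2676 rpm.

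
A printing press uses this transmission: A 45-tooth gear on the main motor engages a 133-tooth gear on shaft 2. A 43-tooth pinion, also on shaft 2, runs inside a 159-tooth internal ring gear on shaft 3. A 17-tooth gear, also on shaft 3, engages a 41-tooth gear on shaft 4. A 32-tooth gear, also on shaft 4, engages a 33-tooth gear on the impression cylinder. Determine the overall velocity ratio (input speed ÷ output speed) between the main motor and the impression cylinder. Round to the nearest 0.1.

27.2

Each stage contributes driven/driver: gear mesh 133/45 = 2.9556, internal gear 159/43 = 3.6977, gear mesh 41/17 = 2.4118, gear mesh 33/32 = 1.0312.
Overall: 2.9556 × 3.6977 × 2.4118 × 1.0312 = 27.181.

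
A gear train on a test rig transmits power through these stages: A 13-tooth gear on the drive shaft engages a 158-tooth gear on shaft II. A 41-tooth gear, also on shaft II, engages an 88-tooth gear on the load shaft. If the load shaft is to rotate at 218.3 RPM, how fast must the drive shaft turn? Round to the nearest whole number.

Overall ratio R = 12.154 × 2.1463 = 26.086.
Required input speed = output speed × R = 218.3 × 26.086 = 5694.6 RPM.

5695 RPM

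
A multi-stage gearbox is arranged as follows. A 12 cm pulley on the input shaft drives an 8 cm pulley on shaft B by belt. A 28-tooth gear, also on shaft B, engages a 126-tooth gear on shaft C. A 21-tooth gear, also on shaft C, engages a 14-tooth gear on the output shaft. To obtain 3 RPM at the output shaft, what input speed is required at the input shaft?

6 RPM

Overall ratio R = 0.66667 × 4.5 × 0.66667 = 2.
Required input speed = output speed × R = 3 × 2 = 6 RPM.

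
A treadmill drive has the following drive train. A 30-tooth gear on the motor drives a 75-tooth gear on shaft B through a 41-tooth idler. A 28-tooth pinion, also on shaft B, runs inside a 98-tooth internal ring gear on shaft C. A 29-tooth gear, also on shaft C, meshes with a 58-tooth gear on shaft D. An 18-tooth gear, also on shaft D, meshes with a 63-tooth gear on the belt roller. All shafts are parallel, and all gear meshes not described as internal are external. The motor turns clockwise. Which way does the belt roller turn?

the motor → shaft B: driver → idler → driven is 2 external meshes, 2 reversals → CW.
shaft B → shaft C: internal mesh, same direction → CW.
shaft C → shaft D: external mesh, 1 reversal → CCW.
shaft D → the belt roller: external mesh, 1 reversal → CW.
4 reversals in total — an even number — so the belt roller turns the same way as the motor.

clockwise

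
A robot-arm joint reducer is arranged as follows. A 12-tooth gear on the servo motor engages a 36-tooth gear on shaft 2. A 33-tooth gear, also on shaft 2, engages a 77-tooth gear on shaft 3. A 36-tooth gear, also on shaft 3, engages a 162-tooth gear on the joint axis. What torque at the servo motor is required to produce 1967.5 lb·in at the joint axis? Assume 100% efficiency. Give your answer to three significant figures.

Overall ratio R = 3 × 2.3333 × 4.5 = 31.5.
Input torque = output torque / R = 1967.5 / 31.5 = 62.46 lb·in.

62.5 lb·in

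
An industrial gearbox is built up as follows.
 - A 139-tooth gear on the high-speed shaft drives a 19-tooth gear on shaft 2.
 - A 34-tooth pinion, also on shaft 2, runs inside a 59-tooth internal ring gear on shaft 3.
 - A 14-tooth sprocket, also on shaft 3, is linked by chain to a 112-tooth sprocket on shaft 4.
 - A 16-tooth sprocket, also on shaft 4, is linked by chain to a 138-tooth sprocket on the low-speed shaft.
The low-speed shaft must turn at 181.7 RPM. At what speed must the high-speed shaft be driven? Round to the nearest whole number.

2974 RPM

Overall ratio R = 0.13669 × 1.7353 × 8 × 8.625 = 16.367.
Required input speed = output speed × R = 181.7 × 16.367 = 2973.8 RPM.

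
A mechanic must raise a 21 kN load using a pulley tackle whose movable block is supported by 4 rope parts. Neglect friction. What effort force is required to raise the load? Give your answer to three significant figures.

5.25 kN

Block-and-tackle MA = number of supporting rope parts = 4.
Effort = load / MA = 21 / 4 = 5.25 kN.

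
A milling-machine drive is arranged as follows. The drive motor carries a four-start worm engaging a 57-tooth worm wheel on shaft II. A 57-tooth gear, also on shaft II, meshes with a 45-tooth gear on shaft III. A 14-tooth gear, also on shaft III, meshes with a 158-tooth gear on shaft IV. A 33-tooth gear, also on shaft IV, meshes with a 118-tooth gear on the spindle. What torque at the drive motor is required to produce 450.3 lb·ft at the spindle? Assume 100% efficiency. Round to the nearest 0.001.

0.992 lb·ft

Overall ratio R = 14.25 × 0.78947 × 11.286 × 3.5758 = 453.99.
Input torque = output torque / R = 450.3 / 453.99 = 0.99186 lb·ft.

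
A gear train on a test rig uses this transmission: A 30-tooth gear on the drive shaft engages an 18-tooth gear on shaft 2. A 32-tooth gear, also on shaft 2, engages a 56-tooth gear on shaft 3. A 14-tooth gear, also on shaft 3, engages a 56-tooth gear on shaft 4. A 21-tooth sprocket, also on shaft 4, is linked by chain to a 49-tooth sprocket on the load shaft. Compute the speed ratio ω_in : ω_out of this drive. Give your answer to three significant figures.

9.80

Each stage contributes driven/driver: gear mesh 18/30 = 0.6, gear mesh 56/32 = 1.75, gear mesh 56/14 = 4, chain 49/21 = 2.3333.
Overall: 0.6 × 1.75 × 4 × 2.3333 = 9.8.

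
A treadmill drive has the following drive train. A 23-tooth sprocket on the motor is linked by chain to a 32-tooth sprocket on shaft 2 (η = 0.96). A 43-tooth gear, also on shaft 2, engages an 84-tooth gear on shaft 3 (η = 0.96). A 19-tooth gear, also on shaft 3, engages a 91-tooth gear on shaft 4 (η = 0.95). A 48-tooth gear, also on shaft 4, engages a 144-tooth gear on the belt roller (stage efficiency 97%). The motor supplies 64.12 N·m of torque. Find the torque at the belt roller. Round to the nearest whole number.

After the chain (32/23): 64.12 × 1.3913 × 0.96 = 85.642 N·m
After the gear mesh (84/43): 85.642 × 1.9535 × 0.96 = 160.61 N·m
After the gear mesh (91/19): 160.61 × 4.7895 × 0.95 = 730.77 N·m
After the gear mesh (144/48): 730.77 × 3 × 0.97 = 2126.5 N·m

2127 N·m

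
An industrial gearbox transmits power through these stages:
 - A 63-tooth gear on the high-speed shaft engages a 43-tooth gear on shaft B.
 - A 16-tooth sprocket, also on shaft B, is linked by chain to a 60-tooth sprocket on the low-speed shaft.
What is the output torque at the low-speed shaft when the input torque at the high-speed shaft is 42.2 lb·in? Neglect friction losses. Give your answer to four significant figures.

108.0 lb·in

After the gear mesh (43/63): 42.2 × 0.68254 = 28.803 lb·in
After the chain (60/16): 28.803 × 3.75 = 108.01 lb·in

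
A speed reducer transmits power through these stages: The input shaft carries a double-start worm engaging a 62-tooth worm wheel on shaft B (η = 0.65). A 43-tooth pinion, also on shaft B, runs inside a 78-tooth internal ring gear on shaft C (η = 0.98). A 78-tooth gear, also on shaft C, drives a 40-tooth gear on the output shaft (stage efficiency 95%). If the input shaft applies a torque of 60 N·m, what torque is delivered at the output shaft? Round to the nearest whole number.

1047 N·m

worm 62/2 = 31 → τ = 60·31·0.65 = 1209 N·m
internal gear 78/43 = 1.814 → τ = 1209·1.814·0.98 = 2149.2 N·m
gear mesh 40/78 = 0.51282 → τ = 2149.2·0.51282·0.95 = 1047.1 N·m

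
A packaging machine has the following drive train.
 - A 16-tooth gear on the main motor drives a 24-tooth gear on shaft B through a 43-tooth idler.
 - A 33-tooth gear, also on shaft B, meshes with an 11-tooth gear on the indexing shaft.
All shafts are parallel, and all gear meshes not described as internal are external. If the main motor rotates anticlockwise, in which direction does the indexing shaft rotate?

clockwise

the main motor → shaft B: driver → idler → driven is 2 external meshes, 2 reversals → CCW.
shaft B → the indexing shaft: external mesh, 1 reversal → CW.
3 reversals in total — an odd number — so the indexing shaft turns opposite to the main motor.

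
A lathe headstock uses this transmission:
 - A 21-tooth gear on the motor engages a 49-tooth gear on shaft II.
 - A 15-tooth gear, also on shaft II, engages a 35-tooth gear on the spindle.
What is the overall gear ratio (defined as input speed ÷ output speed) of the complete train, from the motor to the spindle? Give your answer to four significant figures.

Each stage contributes driven/driver: gear mesh 49/21 = 2.3333, gear mesh 35/15 = 2.3333.
Overall: 2.3333 × 2.3333 = 5.4444.

5.444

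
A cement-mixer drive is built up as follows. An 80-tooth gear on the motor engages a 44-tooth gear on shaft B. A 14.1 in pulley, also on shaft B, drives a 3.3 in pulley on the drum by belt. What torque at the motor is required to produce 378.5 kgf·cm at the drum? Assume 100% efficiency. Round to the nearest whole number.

2940 kgf·cm

Overall ratio R = 0.55 × 0.23404 = 0.12872.
Input torque = output torque / R = 378.5 / 0.12872 = 2940.4 kgf·cm.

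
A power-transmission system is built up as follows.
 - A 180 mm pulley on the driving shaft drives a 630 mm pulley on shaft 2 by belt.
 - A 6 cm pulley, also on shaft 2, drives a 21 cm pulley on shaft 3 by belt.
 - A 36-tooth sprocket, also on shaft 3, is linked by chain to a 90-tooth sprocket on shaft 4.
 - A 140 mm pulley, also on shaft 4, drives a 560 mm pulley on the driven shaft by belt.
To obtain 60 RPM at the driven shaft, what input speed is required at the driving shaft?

7350 RPM

Overall ratio R = 3.5 × 3.5 × 2.5 × 4 = 122.5.
Required input speed = output speed × R = 60 × 122.5 = 7350 RPM.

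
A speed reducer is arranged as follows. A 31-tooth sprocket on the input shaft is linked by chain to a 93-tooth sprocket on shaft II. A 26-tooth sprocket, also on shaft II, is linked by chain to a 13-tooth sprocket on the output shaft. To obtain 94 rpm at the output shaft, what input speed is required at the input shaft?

Overall ratio R = 3 × 0.5 = 1.5.
Required input speed = output speed × R = 94 × 1.5 = 141 rpm.

141 rpm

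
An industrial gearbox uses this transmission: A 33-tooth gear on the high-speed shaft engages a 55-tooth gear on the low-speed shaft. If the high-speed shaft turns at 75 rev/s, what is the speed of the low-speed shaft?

gear mesh 55/33 = 1.6667 → 75/1.6667 = 45 rev/s

45 rev/s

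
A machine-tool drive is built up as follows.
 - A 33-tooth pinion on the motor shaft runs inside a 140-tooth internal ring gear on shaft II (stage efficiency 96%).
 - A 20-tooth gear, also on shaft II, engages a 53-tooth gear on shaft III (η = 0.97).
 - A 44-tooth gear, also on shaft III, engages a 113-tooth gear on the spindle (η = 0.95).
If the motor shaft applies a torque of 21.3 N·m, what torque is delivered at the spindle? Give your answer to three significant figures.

After the internal gear (140/33): 21.3 × 4.2424 × 0.96 = 86.749 N·m
After the gear mesh (53/20): 86.749 × 2.65 × 0.97 = 222.99 N·m
After the gear mesh (113/44): 222.99 × 2.5682 × 0.95 = 544.04 N·m

544 N·m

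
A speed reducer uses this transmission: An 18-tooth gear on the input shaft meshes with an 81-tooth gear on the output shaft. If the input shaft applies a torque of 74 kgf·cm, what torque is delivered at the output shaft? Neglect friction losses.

After the gear mesh (81/18): 74 × 4.5 = 333 kgf·cm

333 kgf·cm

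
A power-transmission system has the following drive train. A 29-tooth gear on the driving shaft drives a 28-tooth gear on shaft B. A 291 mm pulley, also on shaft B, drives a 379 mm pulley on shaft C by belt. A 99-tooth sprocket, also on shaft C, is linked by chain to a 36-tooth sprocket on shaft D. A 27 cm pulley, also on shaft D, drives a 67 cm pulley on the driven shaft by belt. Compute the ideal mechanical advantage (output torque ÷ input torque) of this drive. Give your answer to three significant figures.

1.13

Each stage contributes driven/driver: gear mesh 28/29 = 0.96552, belt 379/291 = 1.3024, chain 36/99 = 0.36364, belt 67/27 = 2.4815.
Overall: 0.96552 × 1.3024 × 0.36364 × 2.4815 = 1.1347.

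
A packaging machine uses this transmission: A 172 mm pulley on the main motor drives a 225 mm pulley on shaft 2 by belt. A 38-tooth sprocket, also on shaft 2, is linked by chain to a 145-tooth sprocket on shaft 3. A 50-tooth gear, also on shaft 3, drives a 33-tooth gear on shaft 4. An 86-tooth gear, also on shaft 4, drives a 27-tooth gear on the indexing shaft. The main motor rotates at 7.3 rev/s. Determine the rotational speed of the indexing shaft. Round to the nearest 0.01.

Belt: ratio = 225/172 = 1.3081, so shaft 2 turns at 7.3 / 1.3081 = 5.5804 rev/s.
Chain: ratio = 145/38 = 3.8158, so shaft 3 turns at 5.5804 / 3.8158 = 1.4625 rev/s.
Gear mesh: ratio = 33/50 = 0.66, so shaft 4 turns at 1.4625 / 0.66 = 2.2159 rev/s.
Gear mesh: ratio = 27/86 = 0.31395, so the indexing shaft turns at 2.2159 / 0.31395 = 7.0579 rev/s.

7.06 rev/s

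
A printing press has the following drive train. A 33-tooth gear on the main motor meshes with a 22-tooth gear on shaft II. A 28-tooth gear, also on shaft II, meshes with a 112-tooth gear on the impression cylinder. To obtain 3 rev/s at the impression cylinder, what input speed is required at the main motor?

8 rev/s

Overall ratio R = 0.66667 × 4 = 2.6667.
Required input speed = output speed × R = 3 × 2.6667 = 8 rev/s.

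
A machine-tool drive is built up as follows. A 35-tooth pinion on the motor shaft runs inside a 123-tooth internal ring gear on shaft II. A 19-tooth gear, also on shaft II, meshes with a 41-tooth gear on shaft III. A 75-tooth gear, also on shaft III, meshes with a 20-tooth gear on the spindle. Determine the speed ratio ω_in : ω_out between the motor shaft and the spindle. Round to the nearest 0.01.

Each stage contributes driven/driver: internal gear 123/35 = 3.5143, gear mesh 41/19 = 2.1579, gear mesh 20/75 = 0.26667.
Overall: 3.5143 × 2.1579 × 0.26667 = 2.0223.

2.02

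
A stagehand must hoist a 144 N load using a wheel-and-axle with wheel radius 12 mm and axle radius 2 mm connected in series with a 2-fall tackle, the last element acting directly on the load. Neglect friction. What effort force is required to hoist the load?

12 N

Wheel-and-axle MA = R/r = 12/2 = 6.
Block-and-tackle MA = number of supporting rope parts = 2.
Combined ideal MA = 6 × 2 = 12.
Effort = load / MA = 144 / 12 = 12 N.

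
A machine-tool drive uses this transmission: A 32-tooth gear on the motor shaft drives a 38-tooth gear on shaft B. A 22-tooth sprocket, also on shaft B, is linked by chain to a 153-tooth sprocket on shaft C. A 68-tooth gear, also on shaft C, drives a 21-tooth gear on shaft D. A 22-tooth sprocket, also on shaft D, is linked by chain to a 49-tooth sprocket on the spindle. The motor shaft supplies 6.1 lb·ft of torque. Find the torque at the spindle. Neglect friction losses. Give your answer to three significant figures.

34.7 lb·ft

Gear mesh: ratio = 38/32 = 1.1875; torque at shaft B = 6.1 × 1.1875 = 7.2437 lb·ft.
Chain: ratio = 153/22 = 6.9545; torque at shaft C = 7.2437 × 6.9545 = 50.377 lb·ft.
Gear mesh: ratio = 21/68 = 0.30882; torque at shaft D = 50.377 × 0.30882 = 15.558 lb·ft.
Chain: ratio = 49/22 = 2.2273; torque at the spindle = 15.558 × 2.2273 = 34.651 lb·ft.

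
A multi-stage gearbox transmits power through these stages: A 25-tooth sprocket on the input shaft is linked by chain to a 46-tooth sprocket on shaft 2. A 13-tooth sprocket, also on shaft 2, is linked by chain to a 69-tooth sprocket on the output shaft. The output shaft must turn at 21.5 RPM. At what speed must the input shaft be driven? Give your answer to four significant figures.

Overall ratio R = 1.84 × 5.3077 = 9.7662.
Required input speed = output speed × R = 21.5 × 9.7662 = 209.97 RPM.

210.0 RPM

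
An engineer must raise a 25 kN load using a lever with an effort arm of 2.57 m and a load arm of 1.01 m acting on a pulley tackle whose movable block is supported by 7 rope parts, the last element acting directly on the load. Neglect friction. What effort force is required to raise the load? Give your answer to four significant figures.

1.404 kN

Lever MA = effort arm / load arm = 2.57/1.01 = 2.5446.
Block-and-tackle MA = number of supporting rope parts = 7.
Combined ideal MA = 2.5446 × 7 = 17.812.
Effort = load / MA = 25 / 17.812 = 1.4036 kN.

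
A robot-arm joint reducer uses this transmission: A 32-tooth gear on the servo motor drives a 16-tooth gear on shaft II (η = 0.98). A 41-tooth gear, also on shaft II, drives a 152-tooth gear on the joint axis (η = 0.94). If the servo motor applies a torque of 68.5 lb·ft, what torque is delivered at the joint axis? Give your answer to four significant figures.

gear mesh 16/32 = 0.5 → τ = 68.5·0.5·0.98 = 33.565 lb·ft
gear mesh 152/41 = 3.7073 → τ = 33.565·3.7073·0.94 = 116.97 lb·ft

117.0 lb·ft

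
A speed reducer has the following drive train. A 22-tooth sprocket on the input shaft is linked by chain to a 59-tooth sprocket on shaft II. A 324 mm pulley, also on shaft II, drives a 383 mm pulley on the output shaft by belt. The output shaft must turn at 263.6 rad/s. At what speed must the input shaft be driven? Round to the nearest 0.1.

835.7 rad/s

Overall ratio R = 2.6818 × 1.1821 = 3.1702.
Required input speed = output speed × R = 263.6 × 3.1702 = 835.66 rad/s.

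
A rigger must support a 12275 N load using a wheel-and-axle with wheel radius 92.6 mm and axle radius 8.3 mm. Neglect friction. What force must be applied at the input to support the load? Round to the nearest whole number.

Wheel-and-axle MA = R/r = 92.6/8.3 = 11.157.
Effort = load / MA = 12275 / 11.157 = 1100.2 N.

1100 N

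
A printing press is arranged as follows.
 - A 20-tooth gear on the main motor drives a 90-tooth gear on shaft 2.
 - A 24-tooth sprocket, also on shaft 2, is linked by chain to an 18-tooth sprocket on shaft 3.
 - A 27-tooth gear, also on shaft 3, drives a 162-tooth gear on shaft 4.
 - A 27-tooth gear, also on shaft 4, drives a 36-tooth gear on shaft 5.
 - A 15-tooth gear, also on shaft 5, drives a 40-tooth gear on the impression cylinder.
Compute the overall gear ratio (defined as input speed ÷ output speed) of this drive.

72

Each stage contributes driven/driver: gear mesh 90/20 = 4.5, chain 18/24 = 0.75, gear mesh 162/27 = 6, gear mesh 36/27 = 1.3333, gear mesh 40/15 = 2.6667.
Overall: 4.5 × 0.75 × 6 × 1.3333 × 2.6667 = 72.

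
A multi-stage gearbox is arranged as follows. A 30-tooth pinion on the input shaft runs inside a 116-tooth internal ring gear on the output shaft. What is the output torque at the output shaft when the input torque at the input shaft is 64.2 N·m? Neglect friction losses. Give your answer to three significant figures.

248 N·m

internal gear 116/30 = 3.8667 → τ = 64.2·3.8667 = 248.24 N·m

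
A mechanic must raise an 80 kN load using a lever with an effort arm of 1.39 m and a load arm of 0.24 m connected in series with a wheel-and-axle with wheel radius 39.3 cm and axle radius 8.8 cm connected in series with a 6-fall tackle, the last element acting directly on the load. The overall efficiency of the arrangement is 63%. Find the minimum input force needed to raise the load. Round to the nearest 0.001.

0.818 kN

Lever MA = effort arm / load arm = 1.39/0.24 = 5.7917.
Wheel-and-axle MA = R/r = 39.3/8.8 = 4.4659.
Block-and-tackle MA = number of supporting rope parts = 6.
Combined ideal MA = 5.7917 × 4.4659 × 6 = 155.19.
Actual MA = 155.19 × 0.63 = 97.77.
Effort = load / actual MA = 80 / 97.77 = 0.81825 kN.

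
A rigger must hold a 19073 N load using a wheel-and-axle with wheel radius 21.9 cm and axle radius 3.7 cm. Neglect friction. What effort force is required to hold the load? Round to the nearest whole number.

3222 N

Wheel-and-axle MA = R/r = 21.9/3.7 = 5.9189.
Effort = load / MA = 19073 / 5.9189 = 3222.4 N.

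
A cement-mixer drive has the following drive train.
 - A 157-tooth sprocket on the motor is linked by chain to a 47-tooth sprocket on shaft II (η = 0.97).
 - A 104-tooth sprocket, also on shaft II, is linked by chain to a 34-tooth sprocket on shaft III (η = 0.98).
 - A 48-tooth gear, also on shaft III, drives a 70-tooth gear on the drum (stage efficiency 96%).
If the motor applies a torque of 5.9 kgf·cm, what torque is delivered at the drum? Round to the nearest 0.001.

chain 47/157 = 0.29936 → τ = 5.9·0.29936·0.97 = 1.7133 kgf·cm
chain 34/104 = 0.32692 → τ = 1.7133·0.32692·0.98 = 0.5489 kgf·cm
gear mesh 70/48 = 1.4583 → τ = 0.5489·1.4583·0.96 = 0.76846 kgf·cm

0.768 kgf·cm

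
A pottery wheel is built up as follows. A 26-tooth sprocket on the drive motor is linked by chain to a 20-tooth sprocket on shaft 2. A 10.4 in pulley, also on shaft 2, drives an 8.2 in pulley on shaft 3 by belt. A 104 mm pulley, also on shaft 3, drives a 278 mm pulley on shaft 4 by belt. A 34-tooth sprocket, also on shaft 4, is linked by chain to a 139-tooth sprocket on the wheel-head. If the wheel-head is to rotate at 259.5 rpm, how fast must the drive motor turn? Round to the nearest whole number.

1720 rpm

Overall ratio R = 0.76923 × 0.78846 × 2.6731 × 4.0882 = 6.628.
Required input speed = output speed × R = 259.5 × 6.628 = 1720 rpm.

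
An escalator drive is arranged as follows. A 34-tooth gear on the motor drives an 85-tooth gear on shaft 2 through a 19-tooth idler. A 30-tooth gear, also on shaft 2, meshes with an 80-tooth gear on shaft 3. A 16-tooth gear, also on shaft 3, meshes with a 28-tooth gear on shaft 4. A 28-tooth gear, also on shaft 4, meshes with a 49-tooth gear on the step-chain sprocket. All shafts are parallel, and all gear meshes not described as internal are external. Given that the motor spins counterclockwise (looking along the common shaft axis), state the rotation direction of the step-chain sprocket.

clockwise

the motor → shaft 2: driver → idler → driven is 2 external meshes, 2 reversals → CCW.
shaft 2 → shaft 3: external mesh, 1 reversal → CW.
shaft 3 → shaft 4: external mesh, 1 reversal → CCW.
shaft 4 → the step-chain sprocket: external mesh, 1 reversal → CW.
5 reversals in total — an odd number — so the step-chain sprocket turns opposite to the motor.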